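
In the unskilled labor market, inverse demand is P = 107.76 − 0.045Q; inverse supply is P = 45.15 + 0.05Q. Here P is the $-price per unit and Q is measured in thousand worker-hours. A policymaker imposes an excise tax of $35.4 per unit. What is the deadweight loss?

Competitive equilibrium: 107.76 − 0.045Q = 45.15 + 0.05Q → Q* = 659.0526, P* = 78.1026.
With the tax, the buyer price exceeds the seller price by 35.4: (107.76 − 0.045Q) − (45.15 + 0.05Q) = 35.4 → Q' = 286.4211.
ΔQ = 659.0526 − 286.4211 = 372.6315; the wedge equals the tax, 35.4.
The triangle = ½ × 372.6315 × 35.4 = $6595.58 thousand.

$6595.58 thousand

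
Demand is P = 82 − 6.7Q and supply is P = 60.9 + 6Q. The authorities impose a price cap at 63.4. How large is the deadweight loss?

9.84

Competitive equilibrium: 82 − 6.7Q = 60.9 + 6Q → Q* = 1.6614, P* = 70.8685.
At the ceiling P = 63.4, quantity supplied = (63.4 − 60.9)/6 = 0.4167.
Willingness to pay at Q' = 0.4167: 82 − 6.7·0.4167 = 79.2081.
ΔQ = 1.6614 − 0.4167 = 1.2447; wedge = 79.2081 − 63.4 = 15.8081.
Deadweight loss = ½ × 1.2447 × 15.8081 = 9.84.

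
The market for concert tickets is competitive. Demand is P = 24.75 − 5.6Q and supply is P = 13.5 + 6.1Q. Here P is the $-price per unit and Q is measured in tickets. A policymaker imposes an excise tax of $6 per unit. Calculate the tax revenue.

Competitive equilibrium: 24.75 − 5.6Q = 13.5 + 6.1Q → Q* = 0.9615, P* = 19.3654.
With the tax, the buyer price exceeds the seller price by 6: (24.75 − 5.6Q) − (13.5 + 6.1Q) = 6 → Q' = 0.4487.
Tax revenue = 6 × 0.4487 = $2.69.

$2.69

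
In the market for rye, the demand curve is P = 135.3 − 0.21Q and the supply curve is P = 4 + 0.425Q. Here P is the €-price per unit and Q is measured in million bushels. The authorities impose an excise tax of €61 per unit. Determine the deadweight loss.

Competitive equilibrium: 135.3 − 0.21Q = 4 + 0.425Q → Q* = 206.7717, P* = 91.878.
With the tax, the buyer price exceeds the seller price by 61: (135.3 − 0.21Q) − (4 + 0.425Q) = 61 → Q' = 110.7087.
ΔQ = 206.7717 − 110.7087 = 96.063; the wedge equals the tax, 61.
The triangle = ½ × 96.063 × 61 = €2929.92 million.

€2929.92 million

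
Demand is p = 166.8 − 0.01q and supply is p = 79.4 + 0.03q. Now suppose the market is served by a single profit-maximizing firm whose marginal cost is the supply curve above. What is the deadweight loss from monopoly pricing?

3819.38

Competitive equilibrium: 166.8 − 0.01q = 79.4 + 0.03q → q* = 2185, p* = 144.95.
Marginal revenue: MR = 166.8 − 0.02q. Set MR = MC: 166.8 − 0.02q = 79.4 + 0.03q → q_m = 1748.
Price p_m = 166.8 − 0.01·1748 = 149.32; MC(q_m) = 79.4 + 0.03·1748 = 131.84.
Competitive q* = 2185, so Δq = 437; wedge = 149.32 − 131.84 = 17.48.
The triangle = ½ × 437 × 17.48 = 3819.38.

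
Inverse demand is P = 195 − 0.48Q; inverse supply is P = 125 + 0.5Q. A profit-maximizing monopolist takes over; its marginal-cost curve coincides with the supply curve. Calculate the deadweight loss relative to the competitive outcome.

Competitive equilibrium: 195 − 0.48Q = 125 + 0.5Q → Q* = 71.4286, P* = 160.7143.
Marginal revenue: MR = 195 − 0.96Q. Set MR = MC: 195 − 0.96Q = 125 + 0.5Q → Q_m = 47.9452.
Price P_m = 195 − 0.48·47.9452 = 171.9863; MC(Q_m) = 125 + 0.5·47.9452 = 148.9726.
Competitive Q* = 71.4286, so ΔQ = 23.4834; wedge = 171.9863 − 148.9726 = 23.0137.
The triangle = ½ × 23.4834 × 23.0137 = 270.22.

270.22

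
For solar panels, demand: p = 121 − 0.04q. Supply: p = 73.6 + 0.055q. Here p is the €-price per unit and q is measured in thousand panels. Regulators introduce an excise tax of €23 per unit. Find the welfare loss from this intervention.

€2784.21 thousand

Competitive equilibrium: 121 − 0.04q = 73.6 + 0.055q → q* = 498.9474, p* = 101.0421.
With the tax, the buyer price exceeds the seller price by 23: (121 − 0.04q) − (73.6 + 0.055q) = 23 → q' = 256.8421.
Δq = 498.9474 − 256.8421 = 242.1053; the wedge equals the tax, 23.
The triangle = ½ × 242.1053 × 23 = €2784.21 thousand.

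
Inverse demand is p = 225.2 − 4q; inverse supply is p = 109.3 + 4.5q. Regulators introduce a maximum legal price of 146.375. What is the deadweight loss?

Competitive equilibrium: 225.2 − 4q = 109.3 + 4.5q → q* = 13.635294, p* = 170.658824.
At the ceiling p = 146.375, quantity supplied = (146.375 − 109.3)/4.5 = 8.238889.
Willingness to pay at q' = 8.238889: 225.2 − 4·8.238889 = 192.244444.
Δq = 13.635294 − 8.238889 = 5.396405; wedge = 192.244444 − 146.375 = 45.869444.
The triangle = ½ × 5.396405 × 45.869444 = 123.77.

123.77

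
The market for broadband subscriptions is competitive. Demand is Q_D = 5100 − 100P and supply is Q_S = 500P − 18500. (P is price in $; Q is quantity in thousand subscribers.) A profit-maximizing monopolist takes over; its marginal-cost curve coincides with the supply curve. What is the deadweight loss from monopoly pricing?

In inverse form: demand P = 51 − 0.01Q, supply P = 37 + 0.002Q.
Competitive equilibrium: 51 − 0.01Q = 37 + 0.002Q → Q* = 1166.66667, P* = 39.33333.
Marginal revenue: MR = 51 − 0.02Q. Set MR = MC: 51 − 0.02Q = 37 + 0.002Q → Q_m = 636.36364.
Price P_m = 51 − 0.01·636.36364 = 44.63636; MC(Q_m) = 37 + 0.002·636.36364 = 38.27273.
Competitive Q* = 1166.66667, so ΔQ = 530.30303; wedge = 44.63636 − 38.27273 = 6.36363.
The triangle = ½ × 530.30303 × 6.36363 = $1687.33 thousand.

$1687.33 thousand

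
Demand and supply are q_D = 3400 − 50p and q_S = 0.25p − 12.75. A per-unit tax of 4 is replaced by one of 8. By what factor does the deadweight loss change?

In inverse form: demand p = 68 − 0.02q, supply p = 51 + 4q.
Competitive equilibrium: 68 − 0.02q = 51 + 4q → q* = 4.2289, p* = 67.9154.
For a per-unit tax t: Δq = t/4.02, so DWL = ½·t·(t/4.02) = t²/8.04.
At t = 4: DWL = 1.990. At t = 8: DWL = 7.960.
Ratio = (8/4)² = 4.

4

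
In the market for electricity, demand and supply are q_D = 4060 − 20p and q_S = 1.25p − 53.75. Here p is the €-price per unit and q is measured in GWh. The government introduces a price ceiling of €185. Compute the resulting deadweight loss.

In inverse form: demand p = 203 − 0.05q, supply p = 43 + 0.8q.
Competitive equilibrium: 203 − 0.05q = 43 + 0.8q → q* = 188.2353, p* = 193.5882.
At the ceiling p = 185, quantity supplied = (185 − 43)/0.8 = 177.5.
Willingness to pay at q' = 177.5: 203 − 0.05·177.5 = 194.125.
Δq = 188.2353 − 177.5 = 10.7353; wedge = 194.125 − 185 = 9.125.
The triangle = ½ × 10.7353 × 9.125 = €48.98.

€48.98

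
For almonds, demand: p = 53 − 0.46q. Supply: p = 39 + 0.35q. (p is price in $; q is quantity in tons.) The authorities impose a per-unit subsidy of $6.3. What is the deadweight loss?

Competitive equilibrium: 53 − 0.46q = 39 + 0.35q → q* = 17.284, p* = 45.0494.
The subsidy lowers effective supply by 6.3: p = 32.7 + 0.35q.
New quantity: 53 − 0.46q = 32.7 + 0.35q → q' = 25.0617.
Overproduction Δq = 25.0617 − 17.284 = 7.7777; wedge = subsidy = 6.3.
Deadweight loss = ½ × 7.7777 × 6.3 = $24.50.

$24.50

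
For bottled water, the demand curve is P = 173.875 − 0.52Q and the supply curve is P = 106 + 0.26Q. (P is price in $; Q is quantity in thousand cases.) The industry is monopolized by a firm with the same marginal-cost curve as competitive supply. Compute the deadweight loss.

Competitive equilibrium: 173.875 − 0.52Q = 106 + 0.26Q → Q* = 87.0192, P* = 128.625.
Marginal revenue: MR = 173.875 − 1.04Q. Set MR = MC: 173.875 − 1.04Q = 106 + 0.26Q → Q_m = 52.2115.
Price P_m = 173.875 − 0.52·52.2115 = 146.725; MC(Q_m) = 106 + 0.26·52.2115 = 119.575.
Competitive Q* = 87.0192, so ΔQ = 34.8077; wedge = 146.725 − 119.575 = 27.15.
Welfare loss = ½ × 34.8077 × 27.15 = $472.51 thousand.

$472.51 thousand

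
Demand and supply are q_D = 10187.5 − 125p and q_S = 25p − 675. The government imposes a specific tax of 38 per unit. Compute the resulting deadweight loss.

15041.67

In inverse form: demand p = 81.5 − 0.008q, supply p = 27 + 0.04q.
Competitive equilibrium: 81.5 − 0.008q = 27 + 0.04q → q* = 1135.4167, p* = 72.4167.
With the tax, the buyer price exceeds the seller price by 38: (81.5 − 0.008q) − (27 + 0.04q) = 38 → q' = 343.75.
Δq = 1135.4167 − 343.75 = 791.6667; the wedge equals the tax, 38.
Deadweight loss = ½ × 791.6667 × 38 = 15041.67.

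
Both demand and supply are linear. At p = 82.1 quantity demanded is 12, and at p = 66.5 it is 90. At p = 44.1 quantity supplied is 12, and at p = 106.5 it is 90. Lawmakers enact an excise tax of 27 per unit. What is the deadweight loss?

Demand slope = (66.5 − 82.1)/(90 − 12) = −0.2, so p = 84.5 − 0.2q.
Supply slope = (106.5 − 44.1)/(90 − 12) = 0.8, so p = 34.5 + 0.8q.
Competitive equilibrium: 84.5 − 0.2q = 34.5 + 0.8q → q* = 50, p* = 74.5.
With the tax, the buyer price exceeds the seller price by 27: (84.5 − 0.2q) − (34.5 + 0.8q) = 27 → q' = 23.
Δq = 50 − 23 = 27; the wedge equals the tax, 27.
DWL = ½ × 27 × 27 = 364.50.

364.50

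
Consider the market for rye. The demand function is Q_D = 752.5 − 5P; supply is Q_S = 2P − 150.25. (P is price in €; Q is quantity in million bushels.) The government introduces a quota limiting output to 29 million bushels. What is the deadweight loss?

€2166.61 million

In inverse form: demand P = 150.5 − 0.2Q, supply P = 75.125 + 0.5Q.
Competitive equilibrium: 150.5 − 0.2Q = 75.125 + 0.5Q → Q* = 107.6786, P* = 128.9643.
At Q = 29: demand price = 150.5 − 0.2·29 = 144.7; supply price = 75.125 + 0.5·29 = 89.625.
ΔQ = 107.6786 − 29 = 78.6786; wedge = 144.7 − 89.625 = 55.075.
Welfare loss = ½ × 78.6786 × 55.075 = €2166.61 million.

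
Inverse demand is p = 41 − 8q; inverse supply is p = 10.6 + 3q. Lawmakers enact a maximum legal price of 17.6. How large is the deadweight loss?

1.02

Competitive equilibrium: 41 − 8q = 10.6 + 3q → q* = 2.7636, p* = 18.8909.
At the ceiling p = 17.6, quantity supplied = (17.6 − 10.6)/3 = 2.3333.
Willingness to pay at q' = 2.3333: 41 − 8·2.3333 = 22.3336.
Δq = 2.7636 − 2.3333 = 0.4303; wedge = 22.3336 − 17.6 = 4.7336.
Deadweight loss = ½ × 0.4303 × 4.7336 = 1.02.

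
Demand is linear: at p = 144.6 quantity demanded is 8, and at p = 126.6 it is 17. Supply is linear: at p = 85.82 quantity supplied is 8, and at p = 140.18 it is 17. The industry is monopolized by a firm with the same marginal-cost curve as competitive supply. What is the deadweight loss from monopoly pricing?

37.40

Demand slope = (126.6 − 144.6)/(17 − 8) = −2, so p = 160.6 − 2q.
Supply slope = (140.18 − 85.82)/(17 − 8) = 6.04, so p = 37.5 + 6.04q.
Competitive equilibrium: 160.6 − 2q = 37.5 + 6.04q → q* = 15.31095, p* = 129.97811.
Marginal revenue: MR = 160.6 − 4q. Set MR = MC: 160.6 − 4q = 37.5 + 6.04q → q_m = 12.26096.
Price p_m = 160.6 − 2·12.26096 = 136.07808; MC(q_m) = 37.5 + 6.04·12.26096 = 111.5562.
Competitive q* = 15.31095, so Δq = 3.04999; wedge = 136.07808 − 111.5562 = 24.52188.
The triangle = ½ × 3.04999 × 24.52188 = 37.40.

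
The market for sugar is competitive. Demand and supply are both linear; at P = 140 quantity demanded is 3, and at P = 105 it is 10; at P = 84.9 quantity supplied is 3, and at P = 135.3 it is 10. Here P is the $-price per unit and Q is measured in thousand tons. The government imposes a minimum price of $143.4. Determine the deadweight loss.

$164.72 thousand

Demand slope = (105 − 140)/(10 − 3) = −5, so P = 155 − 5Q.
Supply slope = (135.3 − 84.9)/(10 − 3) = 7.2, so P = 63.3 + 7.2Q.
Competitive equilibrium: 155 − 5Q = 63.3 + 7.2Q → Q* = 7.5164, P* = 117.418.
At the floor P = 143.4, quantity demanded = (155 − 143.4)/5 = 2.32.
Sellers' marginal cost at Q' = 2.32: 63.3 + 7.2·2.32 = 80.004.
ΔQ = 7.5164 − 2.32 = 5.1964; wedge = 143.4 − 80.004 = 63.396.
Deadweight loss = ½ × 5.1964 × 63.396 = $164.72 thousand.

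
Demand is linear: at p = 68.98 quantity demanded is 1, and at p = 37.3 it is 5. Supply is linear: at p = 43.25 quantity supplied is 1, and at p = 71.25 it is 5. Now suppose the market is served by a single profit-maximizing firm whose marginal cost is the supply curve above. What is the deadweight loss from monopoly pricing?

Demand slope = (37.3 − 68.98)/(5 − 1) = −7.92, so p = 76.9 − 7.92q.
Supply slope = (71.25 − 43.25)/(5 − 1) = 7, so p = 36.25 + 7q.
Competitive equilibrium: 76.9 − 7.92q = 36.25 + 7q → q* = 2.7245, p* = 55.3217.
Marginal revenue: MR = 76.9 − 15.84q. Set MR = MC: 76.9 − 15.84q = 36.25 + 7q → q_m = 1.7798.
Price p_m = 76.9 − 7.92·1.7798 = 62.804; MC(q_m) = 36.25 + 7·1.7798 = 48.7086.
Competitive q* = 2.7245, so Δq = 0.9447; wedge = 62.804 − 48.7086 = 14.0954.
Welfare loss = ½ × 0.9447 × 14.0954 = 6.66.

6.66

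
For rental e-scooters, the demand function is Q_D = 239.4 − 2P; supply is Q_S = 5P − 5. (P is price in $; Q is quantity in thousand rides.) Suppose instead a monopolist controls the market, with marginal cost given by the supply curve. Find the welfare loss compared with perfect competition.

In inverse form: demand P = 119.7 − 0.5Q, supply P = 1 + 0.2Q.
Competitive equilibrium: 119.7 − 0.5Q = 1 + 0.2Q → Q* = 169.5714, P* = 34.9143.
Marginal revenue: MR = 119.7 − Q. Set MR = MC: 119.7 − Q = 1 + 0.2Q → Q_m = 98.9167.
Price P_m = 119.7 − 0.5·98.9167 = 70.2417; MC(Q_m) = 1 + 0.2·98.9167 = 20.7833.
Competitive Q* = 169.5714, so ΔQ = 70.6547; wedge = 70.2417 − 20.7833 = 49.4584.
Deadweight loss = ½ × 70.6547 × 49.4584 = $1747.23 thousand.

$1747.23 thousand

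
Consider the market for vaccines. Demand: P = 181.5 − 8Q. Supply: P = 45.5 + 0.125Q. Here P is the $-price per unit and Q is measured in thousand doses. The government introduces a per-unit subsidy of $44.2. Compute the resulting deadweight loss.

$120.224 thousand

Competitive equilibrium: 181.5 − 8Q = 45.5 + 0.125Q → Q* = 16.7385, P* = 47.5923.
The subsidy lowers effective supply by 44.2: P = 1.3 + 0.125Q.
New quantity: 181.5 − 8Q = 1.3 + 0.125Q → Q' = 22.1785.
Overproduction ΔQ = 22.1785 − 16.7385 = 5.44; wedge = subsidy = 44.2.
The triangle = ½ × 5.44 × 44.2 = $120.224 thousand.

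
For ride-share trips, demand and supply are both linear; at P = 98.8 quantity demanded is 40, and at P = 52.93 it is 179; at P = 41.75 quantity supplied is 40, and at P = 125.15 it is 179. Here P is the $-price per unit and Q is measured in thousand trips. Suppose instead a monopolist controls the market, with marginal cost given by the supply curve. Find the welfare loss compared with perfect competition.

Demand slope = (52.93 − 98.8)/(179 − 40) = −0.33, so P = 112 − 0.33Q.
Supply slope = (125.15 − 41.75)/(179 − 40) = 0.6, so P = 17.75 + 0.6Q.
Competitive equilibrium: 112 − 0.33Q = 17.75 + 0.6Q → Q* = 101.3441, P* = 78.5565.
Marginal revenue: MR = 112 − 0.66Q. Set MR = MC: 112 − 0.66Q = 17.75 + 0.6Q → Q_m = 74.8016.
Price P_m = 112 − 0.33·74.8016 = 87.3155; MC(Q_m) = 17.75 + 0.6·74.8016 = 62.631.
Competitive Q* = 101.3441, so ΔQ = 26.5425; wedge = 87.3155 − 62.631 = 24.6845.
Welfare loss = ½ × 26.5425 × 24.6845 = $327.59 thousand.

$327.59 thousand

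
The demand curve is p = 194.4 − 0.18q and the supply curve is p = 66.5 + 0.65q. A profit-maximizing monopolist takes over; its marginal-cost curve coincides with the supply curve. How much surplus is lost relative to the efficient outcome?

312.99

Competitive equilibrium: 194.4 − 0.18q = 66.5 + 0.65q → q* = 154.0964, p* = 166.6627.
Marginal revenue: MR = 194.4 − 0.36q. Set MR = MC: 194.4 − 0.36q = 66.5 + 0.65q → q_m = 126.6337.
Price p_m = 194.4 − 0.18·126.6337 = 171.6059; MC(q_m) = 66.5 + 0.65·126.6337 = 148.8119.
Competitive q* = 154.0964, so Δq = 27.4627; wedge = 171.6059 − 148.8119 = 22.794.
DWL = ½ × 27.4627 × 22.794 = 312.99.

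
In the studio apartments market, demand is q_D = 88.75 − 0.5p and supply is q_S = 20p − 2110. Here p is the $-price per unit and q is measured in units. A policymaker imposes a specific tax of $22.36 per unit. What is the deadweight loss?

In inverse form: demand p = 177.5 − 2q, supply p = 105.5 + 0.05q.
Competitive equilibrium: 177.5 − 2q = 105.5 + 0.05q → q* = 35.122, p* = 107.2561.
With the tax, the buyer price exceeds the seller price by 22.36: (177.5 − 2q) − (105.5 + 0.05q) = 22.36 → q' = 24.2146.
Δq = 35.122 − 24.2146 = 10.9074; the wedge equals the tax, 22.36.
Welfare loss = ½ × 10.9074 × 22.36 = $121.94.

$121.94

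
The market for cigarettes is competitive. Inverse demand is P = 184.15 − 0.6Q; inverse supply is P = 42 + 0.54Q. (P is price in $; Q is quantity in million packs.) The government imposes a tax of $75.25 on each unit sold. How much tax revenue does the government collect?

$4415.99 million

Competitive equilibrium: 184.15 − 0.6Q = 42 + 0.54Q → Q* = 124.693, P* = 109.3342.
With the tax, the buyer price exceeds the seller price by 75.25: (184.15 − 0.6Q) − (42 + 0.54Q) = 75.25 → Q' = 58.6842.
Tax revenue = 75.25 × 58.6842 = $4415.99 million.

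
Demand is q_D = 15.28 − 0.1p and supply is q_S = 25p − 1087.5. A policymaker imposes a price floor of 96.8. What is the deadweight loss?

In inverse form: demand p = 152.8 − 10q, supply p = 43.5 + 0.04q.
Competitive equilibrium: 152.8 − 10q = 43.5 + 0.04q → q* = 10.8865, p* = 43.9355.
At the floor p = 96.8, quantity demanded = (152.8 − 96.8)/10 = 5.6.
Sellers' marginal cost at q' = 5.6: 43.5 + 0.04·5.6 = 43.724.
Δq = 10.8865 − 5.6 = 5.2865; wedge = 96.8 − 43.724 = 53.076.
The triangle = ½ × 5.2865 × 53.076 = 140.29.

140.29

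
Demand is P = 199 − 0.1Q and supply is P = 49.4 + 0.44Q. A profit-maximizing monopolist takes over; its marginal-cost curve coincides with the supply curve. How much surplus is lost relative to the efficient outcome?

Competitive equilibrium: 199 − 0.1Q = 49.4 + 0.44Q → Q* = 277.037, P* = 171.2963.
Marginal revenue: MR = 199 − 0.2Q. Set MR = MC: 199 − 0.2Q = 49.4 + 0.44Q → Q_m = 233.75.
Price P_m = 199 − 0.1·233.75 = 175.625; MC(Q_m) = 49.4 + 0.44·233.75 = 152.25.
Competitive Q* = 277.037, so ΔQ = 43.287; wedge = 175.625 − 152.25 = 23.375.
Deadweight loss = ½ × 43.287 × 23.375 = 505.92.

505.92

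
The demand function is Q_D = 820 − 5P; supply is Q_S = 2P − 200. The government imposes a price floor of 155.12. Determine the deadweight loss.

774.09

In inverse form: demand P = 164 − 0.2Q, supply P = 100 + 0.5Q.
Competitive equilibrium: 164 − 0.2Q = 100 + 0.5Q → Q* = 91.4286, P* = 145.7143.
At the floor P = 155.12, quantity demanded = (164 − 155.12)/0.2 = 44.4.
Sellers' marginal cost at Q' = 44.4: 100 + 0.5·44.4 = 122.2.
ΔQ = 91.4286 − 44.4 = 47.0286; wedge = 155.12 − 122.2 = 32.92.
Welfare loss = ½ × 47.0286 × 32.92 = 774.09.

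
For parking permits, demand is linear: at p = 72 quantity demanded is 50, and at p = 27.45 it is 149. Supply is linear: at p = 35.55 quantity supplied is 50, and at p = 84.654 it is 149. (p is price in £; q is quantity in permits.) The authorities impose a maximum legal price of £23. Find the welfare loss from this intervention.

Demand slope = (27.45 − 72)/(149 − 50) = −0.45, so p = 94.5 − 0.45q.
Supply slope = (84.654 − 35.55)/(149 − 50) = 0.496, so p = 10.75 + 0.496q.
Competitive equilibrium: 94.5 − 0.45q = 10.75 + 0.496q → q* = 88.530655, p* = 54.661205.
At the ceiling p = 23, quantity supplied = (23 − 10.75)/0.496 = 24.697581.
Willingness to pay at q' = 24.697581: 94.5 − 0.45·24.697581 = 83.386089.
Δq = 88.530655 − 24.697581 = 63.833074; wedge = 83.386089 − 23 = 60.386089.
Deadweight loss = ½ × 63.833074 × 60.386089 = £1927.31.

£1927.31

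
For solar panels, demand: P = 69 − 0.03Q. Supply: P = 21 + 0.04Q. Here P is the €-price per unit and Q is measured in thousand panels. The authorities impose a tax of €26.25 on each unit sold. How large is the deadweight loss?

€4921.875 thousand

Competitive equilibrium: 69 − 0.03Q = 21 + 0.04Q → Q* = 685.7143, P* = 48.4286.
With the tax, the buyer price exceeds the seller price by 26.25: (69 − 0.03Q) − (21 + 0.04Q) = 26.25 → Q' = 310.7143.
ΔQ = 685.7143 − 310.7143 = 375; the wedge equals the tax, 26.25.
Welfare loss = ½ × 375 × 26.25 = €4921.875 thousand.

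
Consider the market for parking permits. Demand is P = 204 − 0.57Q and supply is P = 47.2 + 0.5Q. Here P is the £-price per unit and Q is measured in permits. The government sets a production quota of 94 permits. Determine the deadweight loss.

£1476.96

Competitive equilibrium: 204 − 0.57Q = 47.2 + 0.5Q → Q* = 146.5421, P* = 120.471.
At Q = 94: demand price = 204 − 0.57·94 = 150.42; supply price = 47.2 + 0.5·94 = 94.2.
ΔQ = 146.5421 − 94 = 52.5421; wedge = 150.42 − 94.2 = 56.22.
The triangle = ½ × 52.5421 × 56.22 = £1476.96.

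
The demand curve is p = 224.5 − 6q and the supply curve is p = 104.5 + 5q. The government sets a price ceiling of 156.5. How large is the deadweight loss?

1.43

Competitive equilibrium: 224.5 − 6q = 104.5 + 5q → q* = 10.9091, p* = 159.0455.
At the ceiling p = 156.5, quantity supplied = (156.5 − 104.5)/5 = 10.4.
Willingness to pay at q' = 10.4: 224.5 − 6·10.4 = 162.1.
Δq = 10.9091 − 10.4 = 0.5091; wedge = 162.1 − 156.5 = 5.6.
DWL = ½ × 0.5091 × 5.6 = 1.43.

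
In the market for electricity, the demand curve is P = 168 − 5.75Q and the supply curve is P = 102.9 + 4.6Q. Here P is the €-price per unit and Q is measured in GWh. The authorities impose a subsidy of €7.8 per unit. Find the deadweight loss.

Competitive equilibrium: 168 − 5.75Q = 102.9 + 4.6Q → Q* = 6.2899, P* = 131.8333.
The subsidy lowers effective supply by 7.8: P = 95.1 + 4.6Q.
New quantity: 168 − 5.75Q = 95.1 + 4.6Q → Q' = 7.0435.
Overproduction ΔQ = 7.0435 − 6.2899 = 0.7536; wedge = subsidy = 7.8.
DWL = ½ × 0.7536 × 7.8 = €2.94.

€2.94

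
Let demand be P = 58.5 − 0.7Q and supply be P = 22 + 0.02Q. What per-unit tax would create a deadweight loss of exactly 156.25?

15

Competitive equilibrium: 58.5 − 0.7Q = 22 + 0.02Q → Q* = 50.6944, P* = 23.0139.
A tax t gives ΔQ = t/0.72 and wedge t, so DWL = t²/1.44.
t²/1.44 = 156.25 → t² = 225 → t = 15.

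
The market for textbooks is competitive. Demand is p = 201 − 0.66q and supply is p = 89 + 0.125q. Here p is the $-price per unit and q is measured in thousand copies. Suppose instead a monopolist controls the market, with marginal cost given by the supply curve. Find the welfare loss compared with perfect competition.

Competitive equilibrium: 201 − 0.66q = 89 + 0.125q → q* = 142.6752, p* = 106.8344.
Marginal revenue: MR = 201 − 1.32q. Set MR = MC: 201 − 1.32q = 89 + 0.125q → q_m = 77.5087.
Price p_m = 201 − 0.66·77.5087 = 149.8443; MC(q_m) = 89 + 0.125·77.5087 = 98.6886.
Competitive q* = 142.6752, so Δq = 65.1665; wedge = 149.8443 − 98.6886 = 51.1557.
Deadweight loss = ½ × 65.1665 × 51.1557 = $1666.82 thousand.

$1666.82 thousand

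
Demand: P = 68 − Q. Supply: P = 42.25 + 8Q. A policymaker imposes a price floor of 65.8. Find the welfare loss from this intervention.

Competitive equilibrium: 68 − Q = 42.25 + 8Q → Q* = 2.8611, P* = 65.1389.
At the floor P = 65.8, quantity demanded = (68 − 65.8)/1 = 2.2.
Sellers' marginal cost at Q' = 2.2: 42.25 + 8·2.2 = 59.85.
ΔQ = 2.8611 − 2.2 = 0.6611; wedge = 65.8 − 59.85 = 5.95.
The triangle = ½ × 0.6611 × 5.95 = 1.97.

1.97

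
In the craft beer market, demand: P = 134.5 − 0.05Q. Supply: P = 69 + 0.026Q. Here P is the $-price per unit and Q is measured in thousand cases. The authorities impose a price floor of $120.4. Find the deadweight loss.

$12776.24 thousand

Competitive equilibrium: 134.5 − 0.05Q = 69 + 0.026Q → Q* = 861.8421, P* = 91.4079.
At the floor P = 120.4, quantity demanded = (134.5 − 120.4)/0.05 = 282.
Sellers' marginal cost at Q' = 282: 69 + 0.026·282 = 76.332.
ΔQ = 861.8421 − 282 = 579.8421; wedge = 120.4 − 76.332 = 44.068.
DWL = ½ × 579.8421 × 44.068 = $12776.24 thousand.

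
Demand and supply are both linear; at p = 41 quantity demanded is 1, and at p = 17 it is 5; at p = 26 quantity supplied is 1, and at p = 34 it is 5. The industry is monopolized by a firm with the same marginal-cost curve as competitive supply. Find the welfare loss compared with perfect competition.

6.07

Demand slope = (17 − 41)/(5 − 1) = −6, so p = 47 − 6q.
Supply slope = (34 − 26)/(5 − 1) = 2, so p = 24 + 2q.
Competitive equilibrium: 47 − 6q = 24 + 2q → q* = 2.875, p* = 29.75.
Marginal revenue: MR = 47 − 12q. Set MR = MC: 47 − 12q = 24 + 2q → q_m = 1.6429.
Price p_m = 47 − 6·1.6429 = 37.1426; MC(q_m) = 24 + 2·1.6429 = 27.2858.
Competitive q* = 2.875, so Δq = 1.2321; wedge = 37.1426 − 27.2858 = 9.8568.
DWL = ½ × 1.2321 × 9.8568 = 6.07.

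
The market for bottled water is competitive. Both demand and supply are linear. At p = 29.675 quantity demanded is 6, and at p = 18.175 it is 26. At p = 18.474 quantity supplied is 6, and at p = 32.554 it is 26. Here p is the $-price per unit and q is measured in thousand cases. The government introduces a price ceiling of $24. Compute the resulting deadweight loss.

Demand slope = (18.175 − 29.675)/(26 − 6) = −0.575, so p = 33.125 − 0.575q.
Supply slope = (32.554 − 18.474)/(26 − 6) = 0.704, so p = 14.25 + 0.704q.
Competitive equilibrium: 33.125 − 0.575q = 14.25 + 0.704q → q* = 14.7576, p* = 24.6394.
At the ceiling p = 24, quantity supplied = (24 − 14.25)/0.704 = 13.8494.
Willingness to pay at q' = 13.8494: 33.125 − 0.575·13.8494 = 25.1616.
Δq = 14.7576 − 13.8494 = 0.9082; wedge = 25.1616 − 24 = 1.1616.
Deadweight loss = ½ × 0.9082 × 1.1616 = $0.53 thousand.

$0.53 thousand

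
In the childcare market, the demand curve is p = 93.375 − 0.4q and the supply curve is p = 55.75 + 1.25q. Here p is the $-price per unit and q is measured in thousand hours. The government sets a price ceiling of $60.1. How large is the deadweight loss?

Competitive equilibrium: 93.375 − 0.4q = 55.75 + 1.25q → q* = 22.803, p* = 84.2538.
At the ceiling p = 60.1, quantity supplied = (60.1 − 55.75)/1.25 = 3.48.
Willingness to pay at q' = 3.48: 93.375 − 0.4·3.48 = 91.983.
Δq = 22.803 − 3.48 = 19.323; wedge = 91.983 − 60.1 = 31.883.
DWL = ½ × 19.323 × 31.883 = $308.04 thousand.

$308.04 thousand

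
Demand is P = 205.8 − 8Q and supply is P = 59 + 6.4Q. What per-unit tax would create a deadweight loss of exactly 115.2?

57.6

Competitive equilibrium: 205.8 − 8Q = 59 + 6.4Q → Q* = 10.1944, P* = 124.2444.
A tax t gives ΔQ = t/14.4 and wedge t, so DWL = t²/28.8.
t²/28.8 = 115.2 → t² = 3317.76 → t = 57.6.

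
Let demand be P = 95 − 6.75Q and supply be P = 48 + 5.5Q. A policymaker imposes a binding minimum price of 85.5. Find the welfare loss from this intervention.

36.15

Competitive equilibrium: 95 − 6.75Q = 48 + 5.5Q → Q* = 3.8367, P* = 69.102.
At the floor P = 85.5, quantity demanded = (95 − 85.5)/6.75 = 1.4074.
Sellers' marginal cost at Q' = 1.4074: 48 + 5.5·1.4074 = 55.7407.
ΔQ = 3.8367 − 1.4074 = 2.4293; wedge = 85.5 − 55.7407 = 29.7593.
The triangle = ½ × 2.4293 × 29.7593 = 36.15.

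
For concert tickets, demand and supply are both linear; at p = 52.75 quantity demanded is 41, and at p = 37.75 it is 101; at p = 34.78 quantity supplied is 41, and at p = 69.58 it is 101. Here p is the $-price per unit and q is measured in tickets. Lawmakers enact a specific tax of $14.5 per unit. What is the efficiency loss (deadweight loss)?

$126.66

Demand slope = (37.75 − 52.75)/(101 − 41) = −0.25, so p = 63 − 0.25q.
Supply slope = (69.58 − 34.78)/(101 − 41) = 0.58, so p = 11 + 0.58q.
Competitive equilibrium: 63 − 0.25q = 11 + 0.58q → q* = 62.6506, p* = 47.3373.
With the tax, the buyer price exceeds the seller price by 14.5: (63 − 0.25q) − (11 + 0.58q) = 14.5 → q' = 45.1807.
Δq = 62.6506 − 45.1807 = 17.4699; the wedge equals the tax, 14.5.
Welfare loss = ½ × 17.4699 × 14.5 = $126.66.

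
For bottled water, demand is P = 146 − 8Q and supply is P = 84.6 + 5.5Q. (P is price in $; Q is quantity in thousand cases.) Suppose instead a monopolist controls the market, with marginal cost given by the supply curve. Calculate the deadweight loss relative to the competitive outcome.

$19.33 thousand

Competitive equilibrium: 146 − 8Q = 84.6 + 5.5Q → Q* = 4.5481, P* = 109.6148.
Marginal revenue: MR = 146 − 16Q. Set MR = MC: 146 − 16Q = 84.6 + 5.5Q → Q_m = 2.8558.
Price P_m = 146 − 8·2.8558 = 123.1536; MC(Q_m) = 84.6 + 5.5·2.8558 = 100.3069.
Competitive Q* = 4.5481, so ΔQ = 1.6923; wedge = 123.1536 − 100.3069 = 22.8467.
The triangle = ½ × 1.6923 × 22.8467 = $19.33 thousand.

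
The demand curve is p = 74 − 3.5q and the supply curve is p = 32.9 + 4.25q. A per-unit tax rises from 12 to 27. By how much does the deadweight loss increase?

37.74

Competitive equilibrium: 74 − 3.5q = 32.9 + 4.25q → q* = 5.3032, p* = 55.4387.
For a per-unit tax t: Δq = t/7.75, so DWL = ½·t·(t/7.75) = t²/15.5.
At t = 12: DWL = 9.29. At t = 27: DWL = 47.032.
Increase = 47.032 − 9.29 = 37.74.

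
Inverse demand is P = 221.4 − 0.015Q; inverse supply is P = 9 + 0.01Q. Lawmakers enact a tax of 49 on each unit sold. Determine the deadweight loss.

Competitive equilibrium: 221.4 − 0.015Q = 9 + 0.01Q → Q* = 8496, P* = 93.96.
With the tax, the buyer price exceeds the seller price by 49: (221.4 − 0.015Q) − (9 + 0.01Q) = 49 → Q' = 6536.
ΔQ = 8496 − 6536 = 1960; the wedge equals the tax, 49.
Welfare loss = ½ × 1960 × 49 = 48020.

48020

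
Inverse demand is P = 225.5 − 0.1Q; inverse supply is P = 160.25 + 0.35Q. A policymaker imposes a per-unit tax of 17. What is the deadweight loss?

Competitive equilibrium: 225.5 − 0.1Q = 160.25 + 0.35Q → Q* = 145, P* = 211.
With the tax, the buyer price exceeds the seller price by 17: (225.5 − 0.1Q) − (160.25 + 0.35Q) = 17 → Q' = 107.2222.
ΔQ = 145 − 107.2222 = 37.7778; the wedge equals the tax, 17.
Welfare loss = ½ × 37.7778 × 17 = 321.11.

321.11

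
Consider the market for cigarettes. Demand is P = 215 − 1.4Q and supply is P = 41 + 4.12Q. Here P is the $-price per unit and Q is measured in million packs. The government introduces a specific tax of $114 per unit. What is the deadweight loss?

Competitive equilibrium: 215 − 1.4Q = 41 + 4.12Q → Q* = 31.5217, P* = 170.8696.
With the tax, the buyer price exceeds the seller price by 114: (215 − 1.4Q) − (41 + 4.12Q) = 114 → Q' = 10.8696.
ΔQ = 31.5217 − 10.8696 = 20.6521; the wedge equals the tax, 114.
The triangle = ½ × 20.6521 × 114 = $1177.17 million.

$1177.17 million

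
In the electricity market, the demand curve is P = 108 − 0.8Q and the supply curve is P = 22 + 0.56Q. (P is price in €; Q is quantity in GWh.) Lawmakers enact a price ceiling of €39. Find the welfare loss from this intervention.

€735.06

Competitive equilibrium: 108 − 0.8Q = 22 + 0.56Q → Q* = 63.2353, P* = 57.4118.
At the ceiling P = 39, quantity supplied = (39 − 22)/0.56 = 30.3571.
Willingness to pay at Q' = 30.3571: 108 − 0.8·30.3571 = 83.7143.
ΔQ = 63.2353 − 30.3571 = 32.8782; wedge = 83.7143 − 39 = 44.7143.
DWL = ½ × 32.8782 × 44.7143 = €735.06.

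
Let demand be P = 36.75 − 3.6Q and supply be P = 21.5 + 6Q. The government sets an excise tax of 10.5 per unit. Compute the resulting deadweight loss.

5.74

Competitive equilibrium: 36.75 − 3.6Q = 21.5 + 6Q → Q* = 1.5885, P* = 31.0313.
With the tax, the buyer price exceeds the seller price by 10.5: (36.75 − 3.6Q) − (21.5 + 6Q) = 10.5 → Q' = 0.4948.
ΔQ = 1.5885 − 0.4948 = 1.0937; the wedge equals the tax, 10.5.
The triangle = ½ × 1.0937 × 10.5 = 5.74.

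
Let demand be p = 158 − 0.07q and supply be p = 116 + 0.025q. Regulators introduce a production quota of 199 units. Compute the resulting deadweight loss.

2807.26

Competitive equilibrium: 158 − 0.07q = 116 + 0.025q → q* = 442.1053, p* = 127.0526.
At q = 199: demand price = 158 − 0.07·199 = 144.07; supply price = 116 + 0.025·199 = 120.975.
Δq = 442.1053 − 199 = 243.1053; wedge = 144.07 − 120.975 = 23.095.
Deadweight loss = ½ × 243.1053 × 23.095 = 2807.26.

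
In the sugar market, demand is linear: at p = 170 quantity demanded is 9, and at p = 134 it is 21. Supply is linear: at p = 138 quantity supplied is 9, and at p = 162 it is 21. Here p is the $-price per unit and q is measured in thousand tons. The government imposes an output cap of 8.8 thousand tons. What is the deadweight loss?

$108.90 thousand

Demand slope = (134 − 170)/(21 − 9) = −3, so p = 197 − 3q.
Supply slope = (162 − 138)/(21 − 9) = 2, so p = 120 + 2q.
Competitive equilibrium: 197 − 3q = 120 + 2q → q* = 15.4, p* = 150.8.
At q = 8.8: demand price = 197 − 3·8.8 = 170.6; supply price = 120 + 2·8.8 = 137.6.
Δq = 15.4 − 8.8 = 6.6; wedge = 170.6 − 137.6 = 33.
DWL = ½ × 6.6 × 33 = $108.90 thousand.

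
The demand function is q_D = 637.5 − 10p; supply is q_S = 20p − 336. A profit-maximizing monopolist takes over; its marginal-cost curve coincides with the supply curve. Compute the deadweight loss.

1175.628

In inverse form: demand p = 63.75 − 0.1q, supply p = 16.8 + 0.05q.
Competitive equilibrium: 63.75 − 0.1q = 16.8 + 0.05q → q* = 313, p* = 32.45.
Marginal revenue: MR = 63.75 − 0.2q. Set MR = MC: 63.75 − 0.2q = 16.8 + 0.05q → q_m = 187.8.
Price p_m = 63.75 − 0.1·187.8 = 44.97; MC(q_m) = 16.8 + 0.05·187.8 = 26.19.
Competitive q* = 313, so Δq = 125.2; wedge = 44.97 − 26.19 = 18.78.
Deadweight loss = ½ × 125.2 × 18.78 = 1175.628.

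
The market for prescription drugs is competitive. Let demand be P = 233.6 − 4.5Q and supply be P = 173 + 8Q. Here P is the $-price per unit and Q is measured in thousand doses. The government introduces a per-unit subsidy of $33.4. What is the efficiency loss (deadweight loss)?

$44.62 thousand

Competitive equilibrium: 233.6 − 4.5Q = 173 + 8Q → Q* = 4.848, P* = 211.784.
The subsidy lowers effective supply by 33.4: P = 139.6 + 8Q.
New quantity: 233.6 − 4.5Q = 139.6 + 8Q → Q' = 7.52.
Overproduction ΔQ = 7.52 − 4.848 = 2.672; wedge = subsidy = 33.4.
The triangle = ½ × 2.672 × 33.4 = $44.62 thousand.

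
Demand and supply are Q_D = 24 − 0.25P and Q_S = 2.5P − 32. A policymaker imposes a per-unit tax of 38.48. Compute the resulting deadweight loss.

168.26

In inverse form: demand P = 96 − 4Q, supply P = 12.8 + 0.4Q.
Competitive equilibrium: 96 − 4Q = 12.8 + 0.4Q → Q* = 18.9091, P* = 20.3636.
With the tax, the buyer price exceeds the seller price by 38.48: (96 − 4Q) − (12.8 + 0.4Q) = 38.48 → Q' = 10.1636.
ΔQ = 18.9091 − 10.1636 = 8.7455; the wedge equals the tax, 38.48.
Welfare loss = ½ × 8.7455 × 38.48 = 168.26.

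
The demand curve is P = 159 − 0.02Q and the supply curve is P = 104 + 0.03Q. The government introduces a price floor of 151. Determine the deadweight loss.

12250

Competitive equilibrium: 159 − 0.02Q = 104 + 0.03Q → Q* = 1100, P* = 137.
At the floor P = 151, quantity demanded = (159 − 151)/0.02 = 400.
Sellers' marginal cost at Q' = 400: 104 + 0.03·400 = 116.
ΔQ = 1100 − 400 = 700; wedge = 151 − 116 = 35.
The triangle = ½ × 700 × 35 = 12250.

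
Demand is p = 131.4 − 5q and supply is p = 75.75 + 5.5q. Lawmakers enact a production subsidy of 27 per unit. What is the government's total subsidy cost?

212.53

Competitive equilibrium: 131.4 − 5q = 75.75 + 5.5q → q* = 5.3, p* = 104.9.
The subsidy lowers effective supply by 27: p = 48.75 + 5.5q.
New quantity: 131.4 − 5q = 48.75 + 5.5q → q' = 7.8714.
Total subsidy cost = 27 × 7.8714 = 212.53.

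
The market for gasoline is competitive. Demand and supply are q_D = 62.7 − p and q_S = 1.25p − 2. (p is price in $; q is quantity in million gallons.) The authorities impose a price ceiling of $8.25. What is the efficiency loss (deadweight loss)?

In inverse form: demand p = 62.7 − q, supply p = 1.6 + 0.8q.
Competitive equilibrium: 62.7 − q = 1.6 + 0.8q → q* = 33.9444, p* = 28.7556.
At the ceiling p = 8.25, quantity supplied = (8.25 − 1.6)/0.8 = 8.3125.
Willingness to pay at q' = 8.3125: 62.7 − 1·8.3125 = 54.3875.
Δq = 33.9444 − 8.3125 = 25.6319; wedge = 54.3875 − 8.25 = 46.1375.
Deadweight loss = ½ × 25.6319 × 46.1375 = $591.30 million.

$591.30 million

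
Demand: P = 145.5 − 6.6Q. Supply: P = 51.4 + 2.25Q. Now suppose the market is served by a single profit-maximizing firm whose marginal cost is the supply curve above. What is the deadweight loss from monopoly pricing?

91.29

Competitive equilibrium: 145.5 − 6.6Q = 51.4 + 2.25Q → Q* = 10.6328, P* = 75.3237.
Marginal revenue: MR = 145.5 − 13.2Q. Set MR = MC: 145.5 − 13.2Q = 51.4 + 2.25Q → Q_m = 6.0906.
Price P_m = 145.5 − 6.6·6.0906 = 105.302; MC(Q_m) = 51.4 + 2.25·6.0906 = 65.1039.
Competitive Q* = 10.6328, so ΔQ = 4.5422; wedge = 105.302 − 65.1039 = 40.1981.
Welfare loss = ½ × 4.5422 × 40.1981 = 91.29.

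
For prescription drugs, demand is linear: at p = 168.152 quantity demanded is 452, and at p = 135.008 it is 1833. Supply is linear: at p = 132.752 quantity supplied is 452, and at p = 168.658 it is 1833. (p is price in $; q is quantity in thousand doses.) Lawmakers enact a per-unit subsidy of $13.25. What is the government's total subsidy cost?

$18881.25 thousand

Demand slope = (135.008 − 168.152)/(1833 − 452) = −0.024, so p = 179 − 0.024q.
Supply slope = (168.658 − 132.752)/(1833 − 452) = 0.026, so p = 121 + 0.026q.
Competitive equilibrium: 179 − 0.024q = 121 + 0.026q → q* = 1160, p* = 151.16.
The subsidy lowers effective supply by 13.25: p = 107.75 + 0.026q.
New quantity: 179 − 0.024q = 107.75 + 0.026q → q' = 1425.
Total subsidy cost = 13.25 × 1425 = $18881.25 thousand.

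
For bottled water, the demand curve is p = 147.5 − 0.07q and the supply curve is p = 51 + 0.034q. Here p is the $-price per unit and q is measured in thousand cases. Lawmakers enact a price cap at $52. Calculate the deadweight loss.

$41977.18 thousand

Competitive equilibrium: 147.5 − 0.07q = 51 + 0.034q → q* = 927.88462, p* = 82.54808.
At the ceiling p = 52, quantity supplied = (52 − 51)/0.034 = 29.41176.
Willingness to pay at q' = 29.41176: 147.5 − 0.07·29.41176 = 145.44118.
Δq = 927.88462 − 29.41176 = 898.47286; wedge = 145.44118 − 52 = 93.44118.
The triangle = ½ × 898.47286 × 93.44118 = $41977.18 thousand.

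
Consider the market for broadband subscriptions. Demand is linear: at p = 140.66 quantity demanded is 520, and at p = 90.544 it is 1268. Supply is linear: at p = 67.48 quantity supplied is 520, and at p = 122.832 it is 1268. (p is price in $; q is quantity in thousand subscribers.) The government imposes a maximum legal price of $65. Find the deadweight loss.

Demand slope = (90.544 − 140.66)/(1268 − 520) = −0.067, so p = 175.5 − 0.067q.
Supply slope = (122.832 − 67.48)/(1268 − 520) = 0.074, so p = 29 + 0.074q.
Competitive equilibrium: 175.5 − 0.067q = 29 + 0.074q → q* = 1039.0071, p* = 105.8865.
At the ceiling p = 65, quantity supplied = (65 − 29)/0.074 = 486.4865.
Willingness to pay at q' = 486.4865: 175.5 − 0.067·486.4865 = 142.9054.
Δq = 1039.0071 − 486.4865 = 552.5206; wedge = 142.9054 − 65 = 77.9054.
DWL = ½ × 552.5206 × 77.9054 = $21522.17 thousand.

$21522.17 thousand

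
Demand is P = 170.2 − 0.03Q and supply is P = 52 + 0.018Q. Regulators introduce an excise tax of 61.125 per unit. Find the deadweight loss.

38919.43

Competitive equilibrium: 170.2 − 0.03Q = 52 + 0.018Q → Q* = 2462.5, P* = 96.325.
With the tax, the buyer price exceeds the seller price by 61.125: (170.2 − 0.03Q) − (52 + 0.018Q) = 61.125 → Q' = 1189.0625.
ΔQ = 2462.5 − 1189.0625 = 1273.4375; the wedge equals the tax, 61.125.
DWL = ½ × 1273.4375 × 61.125 = 38919.43.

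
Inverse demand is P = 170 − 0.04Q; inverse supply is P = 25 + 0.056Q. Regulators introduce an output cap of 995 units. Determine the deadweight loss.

Competitive equilibrium: 170 − 0.04Q = 25 + 0.056Q → Q* = 1510.4167, P* = 109.5833.
At Q = 995: demand price = 170 − 0.04·995 = 130.2; supply price = 25 + 0.056·995 = 80.72.
ΔQ = 1510.4167 − 995 = 515.4167; wedge = 130.2 − 80.72 = 49.48.
Deadweight loss = ½ × 515.4167 × 49.48 = 12751.41.

12751.41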